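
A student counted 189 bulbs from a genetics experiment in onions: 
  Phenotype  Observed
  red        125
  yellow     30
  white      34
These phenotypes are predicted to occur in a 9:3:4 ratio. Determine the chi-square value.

Under the 9:3:4 hypothesis (Σ ratio = 16, N = 189):
  red: 189 × 9/16 = 106.3125
  yellow: 189 × 3/16 = 35.4375
  white: 189 × 4/16 = 47.25
χ² = Σ (O − E)² / E
  red: (125 − 106.3125)² / 106.3125 = 3.2849
  yellow: (30 − 35.4375)² / 35.4375 = 0.8343
  white: (34 − 47.25)² / 47.25 = 3.7156
χ² = 3.2849 + 0.8343 + 3.7156 = 7.8348 ≈ 7.835

7.835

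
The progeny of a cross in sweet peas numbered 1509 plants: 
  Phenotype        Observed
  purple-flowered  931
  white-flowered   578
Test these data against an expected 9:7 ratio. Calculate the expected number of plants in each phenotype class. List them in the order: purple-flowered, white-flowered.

848.8125, 660.1875

Under the 9:7 hypothesis (Σ ratio = 16, N = 1509):
  purple-flowered: 1509 × 9/16 = 848.8125
  white-flowered: 1509 × 7/16 = 660.1875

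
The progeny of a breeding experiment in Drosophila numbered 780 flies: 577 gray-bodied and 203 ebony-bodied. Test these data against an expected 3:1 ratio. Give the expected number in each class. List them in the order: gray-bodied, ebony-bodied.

585, 195

Total ratio parts = 4. Expected numbers out of 780:
  gray-bodied: 780 × 3/4 = 585
  ebony-bodied: 780 × 1/4 = 195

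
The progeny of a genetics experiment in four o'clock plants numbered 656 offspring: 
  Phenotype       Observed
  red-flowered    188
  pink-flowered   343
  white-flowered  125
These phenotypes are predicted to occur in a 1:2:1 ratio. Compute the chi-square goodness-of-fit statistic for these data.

13.473

Under the 1:2:1 hypothesis (Σ ratio = 4, N = 656):
  red-flowered: 656 × 1/4 = 164
  pink-flowered: 656 × 2/4 = 328
  white-flowered: 656 × 1/4 = 164
χ² = Σ (O − E)² / E
  red-flowered: (188 − 164)² / 164 = 3.5122
  pink-flowered: (343 − 328)² / 328 = 0.6860
  white-flowered: (125 − 164)² / 164 = 9.2744
χ² = 3.5122 + 0.6860 + 9.2744 = 13.4726 ≈ 13.473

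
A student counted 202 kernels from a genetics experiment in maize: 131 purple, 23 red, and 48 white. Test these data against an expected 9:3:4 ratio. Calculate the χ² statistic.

Expected counts for N = 202 under a 9:3:4 ratio (total parts = 16):
  purple: 202 × 9/16 = 113.625
  red: 202 × 3/16 = 37.875
  white: 202 × 4/16 = 50.5
χ² = Σ (O − E)² / E
  purple: (131 − 113.625)² / 113.625 = 2.6569
  red: (23 − 37.875)² / 37.875 = 5.8420
  white: (48 − 50.5)² / 50.5 = 0.1238
χ² = 2.6569 + 5.8420 + 0.1238 = 8.6227 ≈ 8.623

8.623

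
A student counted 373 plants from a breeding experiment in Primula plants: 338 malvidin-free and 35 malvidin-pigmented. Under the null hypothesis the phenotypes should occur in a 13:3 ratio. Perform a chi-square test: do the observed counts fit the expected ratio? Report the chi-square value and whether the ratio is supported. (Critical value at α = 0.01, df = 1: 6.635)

Expected counts for N = 373 under a 13:3 ratio (total parts = 16):
  malvidin-free: 373 × 13/16 = 303.0625
  malvidin-pigmented: 373 × 3/16 = 69.9375
χ² = Σ (O − E)² / E
  malvidin-free: (338 − 303.0625)² / 303.0625 = 4.0276
  malvidin-pigmented: (35 − 69.9375)² / 69.9375 = 17.4531
χ² = 4.0276 + 17.4531 = 21.4807 ≈ 21.481
Degrees of freedom = 2 − 1 = 1; critical value at α = 0.01 is 6.635.
Since 21.481 > 6.635, we reject the null hypothesis — the data do not fit the 13:3 ratio.

21.481; not consistent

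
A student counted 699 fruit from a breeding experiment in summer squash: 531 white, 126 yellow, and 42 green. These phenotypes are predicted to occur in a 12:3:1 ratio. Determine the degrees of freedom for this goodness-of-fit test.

A goodness-of-fit test with 3 phenotype classes has df = 3 − 1 = 2.

2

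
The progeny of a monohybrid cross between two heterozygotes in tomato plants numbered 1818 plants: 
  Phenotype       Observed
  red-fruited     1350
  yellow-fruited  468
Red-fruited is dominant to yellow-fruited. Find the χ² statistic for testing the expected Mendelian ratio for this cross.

For a monohybrid cross between heterozygotes with complete dominance, the expected phenotypic ratio is 3:1.
The 3:1 ratio has 4 parts, so with N = 1818 the expected counts are:
  red-fruited: 1818 × 3/4 = 1363.5
  yellow-fruited: 1818 × 1/4 = 454.5
χ² = Σ (O − E)² / E
  red-fruited: (1350 − 1363.5)² / 1363.5 = 0.1337
  yellow-fruited: (468 − 454.5)² / 454.5 = 0.4010
χ² = 0.1337 + 0.4010 = 0.5347 ≈ 0.535

0.535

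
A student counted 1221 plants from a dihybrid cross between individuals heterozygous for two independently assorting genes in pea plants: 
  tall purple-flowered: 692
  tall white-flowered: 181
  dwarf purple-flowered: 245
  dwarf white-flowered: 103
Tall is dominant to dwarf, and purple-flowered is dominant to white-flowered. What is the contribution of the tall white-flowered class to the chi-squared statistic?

10.038

A dihybrid F₂ with independent assortment and complete dominance at both loci gives a 9:3:3:1 phenotypic ratio.
Total ratio parts = 16. Expected numbers out of 1221:
  tall purple-flowered: 1221 × 9/16 = 686.8125
  tall white-flowered: 1221 × 3/16 = 228.9375
  dwarf purple-flowered: 1221 × 3/16 = 228.9375
  dwarf white-flowered: 1221 × 1/16 = 76.3125
Contribution of tall white-flowered: (181 − 228.9375)² / 228.9375 = 10.0377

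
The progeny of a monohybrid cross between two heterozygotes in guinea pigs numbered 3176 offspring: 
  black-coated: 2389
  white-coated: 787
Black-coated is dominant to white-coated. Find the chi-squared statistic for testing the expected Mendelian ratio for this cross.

For a monohybrid cross between heterozygotes with complete dominance, the expected phenotypic ratio is 3:1.
Total ratio parts = 4. Expected numbers out of 3176:
  black-coated: 3176 × 3/4 = 2382
  white-coated: 3176 × 1/4 = 794
χ² = Σ (O − E)² / E
  black-coated: (2389 − 2382)² / 2382 = 0.0206
  white-coated: (787 − 794)² / 794 = 0.0617
χ² = 0.0206 + 0.0617 = 0.0823 ≈ 0.082

0.082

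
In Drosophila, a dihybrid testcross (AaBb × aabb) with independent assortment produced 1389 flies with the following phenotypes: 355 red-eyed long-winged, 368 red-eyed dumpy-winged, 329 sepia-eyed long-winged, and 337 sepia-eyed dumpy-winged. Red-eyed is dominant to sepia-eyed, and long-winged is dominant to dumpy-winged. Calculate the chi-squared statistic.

2.675

A dihybrid testcross with independent assortment gives a 1:1:1:1 ratio.
The 1:1:1:1 ratio has 4 parts, so with N = 1389 the expected counts are:
  red-eyed long-winged: 1389 × 1/4 = 347.25
  red-eyed dumpy-winged: 1389 × 1/4 = 347.25
  sepia-eyed long-winged: 1389 × 1/4 = 347.25
  sepia-eyed dumpy-winged: 1389 × 1/4 = 347.25
χ² = Σ (O − E)² / E
  red-eyed long-winged: (355 − 347.25)² / 347.25 = 0.1730
  red-eyed dumpy-winged: (368 − 347.25)² / 347.25 = 1.2399
  sepia-eyed long-winged: (329 − 347.25)² / 347.25 = 0.9591
  sepia-eyed dumpy-winged: (337 − 347.25)² / 347.25 = 0.3026
χ² = 0.1730 + 1.2399 + 0.9591 + 0.3026 = 2.6746 ≈ 2.675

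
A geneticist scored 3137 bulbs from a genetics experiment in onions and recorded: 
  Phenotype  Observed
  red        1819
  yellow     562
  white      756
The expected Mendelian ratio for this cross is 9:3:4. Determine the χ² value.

3.863

Total ratio parts = 16. Expected numbers out of 3137:
  red: 3137 × 9/16 = 1764.5625
  yellow: 3137 × 3/16 = 588.1875
  white: 3137 × 4/16 = 784.25
χ² = Σ (O − E)² / E
  red: (1819 − 1764.5625)² / 1764.5625 = 1.6794
  yellow: (562 − 588.1875)² / 588.1875 = 1.1659
  white: (756 − 784.25)² / 784.25 = 1.0176
χ² = 1.6794 + 1.1659 + 1.0176 = 3.8629 ≈ 3.863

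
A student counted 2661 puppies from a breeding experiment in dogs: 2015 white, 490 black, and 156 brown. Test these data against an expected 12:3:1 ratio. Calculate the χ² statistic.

The 12:3:1 ratio has 16 parts, so with N = 2661 the expected counts are:
  white: 2661 × 12/16 = 1995.75
  black: 2661 × 3/16 = 498.9375
  brown: 2661 × 1/16 = 166.3125
χ² = Σ (O − E)² / E
  white: (2015 − 1995.75)² / 1995.75 = 0.1857
  black: (490 − 498.9375)² / 498.9375 = 0.1601
  brown: (156 − 166.3125)² / 166.3125 = 0.6394
χ² = 0.1857 + 0.1601 + 0.6394 = 0.9852 ≈ 0.985

0.985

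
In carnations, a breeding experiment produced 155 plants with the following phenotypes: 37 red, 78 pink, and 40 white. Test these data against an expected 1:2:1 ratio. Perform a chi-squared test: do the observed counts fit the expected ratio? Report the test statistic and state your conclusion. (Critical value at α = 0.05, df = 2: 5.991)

Total ratio parts = 4. Expected numbers out of 155:
  red: 155 × 1/4 = 38.75
  pink: 155 × 2/4 = 77.5
  white: 155 × 1/4 = 38.75
χ² = Σ (O − E)² / E
  red: (37 − 38.75)² / 38.75 = 0.0790
  pink: (78 − 77.5)² / 77.5 = 0.0032
  white: (40 − 38.75)² / 38.75 = 0.0403
χ² = 0.0790 + 0.0032 + 0.0403 = 0.1225 ≈ 0.123
Degrees of freedom = 3 − 1 = 2; critical value at α = 0.05 is 5.991.
Since 0.123 < 5.991, we fail to reject the null hypothesis — the data are consistent with the 1:2:1 ratio.

0.123; consistent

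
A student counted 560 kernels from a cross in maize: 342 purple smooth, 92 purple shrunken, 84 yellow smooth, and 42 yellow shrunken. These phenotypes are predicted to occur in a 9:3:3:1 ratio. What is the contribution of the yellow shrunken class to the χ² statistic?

1.400

Total ratio parts = 16. Expected numbers out of 560:
  purple smooth: 560 × 9/16 = 315
  purple shrunken: 560 × 3/16 = 105
  yellow smooth: 560 × 3/16 = 105
  yellow shrunken: 560 × 1/16 = 35
Contribution of yellow shrunken: (42 − 35)² / 35 = 1.4000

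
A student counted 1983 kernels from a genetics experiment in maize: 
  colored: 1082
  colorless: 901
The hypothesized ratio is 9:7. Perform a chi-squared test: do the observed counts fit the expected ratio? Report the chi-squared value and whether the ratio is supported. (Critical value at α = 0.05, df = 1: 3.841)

Under the 9:7 hypothesis (Σ ratio = 16, N = 1983):
  colored: 1983 × 9/16 = 1115.4375
  colorless: 1983 × 7/16 = 867.5625
χ² = Σ (O − E)² / E
  colored: (1082 − 1115.4375)² / 1115.4375 = 1.0024
  colorless: (901 − 867.5625)² / 867.5625 = 1.2887
χ² = 1.0024 + 1.2887 = 2.2911 ≈ 2.291
Degrees of freedom = 2 − 1 = 1; critical value at α = 0.05 is 3.841.
Since 2.291 < 3.841, we fail to reject the null hypothesis — the data are consistent with the 9:7 ratio.

2.291; consistent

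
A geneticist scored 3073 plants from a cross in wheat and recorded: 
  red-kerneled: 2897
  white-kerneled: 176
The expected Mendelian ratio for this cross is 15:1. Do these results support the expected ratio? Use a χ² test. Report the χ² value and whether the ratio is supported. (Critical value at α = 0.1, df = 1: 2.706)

1.433; consistent

Under the 15:1 hypothesis (Σ ratio = 16, N = 3073):
  red-kerneled: 3073 × 15/16 = 2880.9375
  white-kerneled: 3073 × 1/16 = 192.0625
χ² = Σ (O − E)² / E
  red-kerneled: (2897 − 2880.9375)² / 2880.9375 = 0.0896
  white-kerneled: (176 − 192.0625)² / 192.0625 = 1.3433
χ² = 0.0896 + 1.3433 = 1.4329 ≈ 1.433
Degrees of freedom = 2 − 1 = 1; critical value at α = 0.1 is 2.706.
Since 1.433 < 2.706, we fail to reject the null hypothesis — the data are consistent with the 15:1 ratio.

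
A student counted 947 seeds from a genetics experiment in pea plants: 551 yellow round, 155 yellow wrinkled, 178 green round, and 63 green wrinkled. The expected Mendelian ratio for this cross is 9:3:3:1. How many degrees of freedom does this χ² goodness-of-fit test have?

A goodness-of-fit test with 4 phenotype classes has df = 4 − 1 = 3.

3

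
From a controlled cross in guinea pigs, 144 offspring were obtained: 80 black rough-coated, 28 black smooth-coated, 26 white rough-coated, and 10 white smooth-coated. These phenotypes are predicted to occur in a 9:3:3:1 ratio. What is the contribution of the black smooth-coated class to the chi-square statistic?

Total ratio parts = 16. Expected numbers out of 144:
  black rough-coated: 144 × 9/16 = 81
  black smooth-coated: 144 × 3/16 = 27
  white rough-coated: 144 × 3/16 = 27
  white smooth-coated: 144 × 1/16 = 9
Contribution of black smooth-coated: (28 − 27)² / 27 = 0.0370

0.037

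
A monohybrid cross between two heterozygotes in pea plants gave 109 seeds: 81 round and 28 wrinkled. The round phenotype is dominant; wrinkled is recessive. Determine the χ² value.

0.028

For a monohybrid cross between heterozygotes with complete dominance, the expected phenotypic ratio is 3:1.
Total ratio parts = 4. Expected numbers out of 109:
  round: 109 × 3/4 = 81.75
  wrinkled: 109 × 1/4 = 27.25
χ² = Σ (O − E)² / E
  round: (81 − 81.75)² / 81.75 = 0.0069
  wrinkled: (28 − 27.25)² / 27.25 = 0.0206
χ² = 0.0069 + 0.0206 = 0.0275 ≈ 0.028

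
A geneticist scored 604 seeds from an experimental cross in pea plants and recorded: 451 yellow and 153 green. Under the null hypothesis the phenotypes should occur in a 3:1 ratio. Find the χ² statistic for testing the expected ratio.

0.035

Under the 3:1 hypothesis (Σ ratio = 4, N = 604):
  yellow: 604 × 3/4 = 453
  green: 604 × 1/4 = 151
χ² = Σ (O − E)² / E
  yellow: (451 − 453)² / 453 = 0.0088
  green: (153 − 151)² / 151 = 0.0265
χ² = 0.0088 + 0.0265 = 0.0353 ≈ 0.035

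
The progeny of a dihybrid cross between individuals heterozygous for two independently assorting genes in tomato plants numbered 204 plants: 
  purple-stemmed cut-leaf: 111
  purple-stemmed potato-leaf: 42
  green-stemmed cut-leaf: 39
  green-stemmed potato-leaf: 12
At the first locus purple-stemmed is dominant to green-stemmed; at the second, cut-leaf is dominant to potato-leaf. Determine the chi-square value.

A dihybrid F₂ with independent assortment and complete dominance at both loci gives a 9:3:3:1 phenotypic ratio.
Expected counts for N = 204 under a 9:3:3:1 ratio (total parts = 16):
  purple-stemmed cut-leaf: 204 × 9/16 = 114.75
  purple-stemmed potato-leaf: 204 × 3/16 = 38.25
  green-stemmed cut-leaf: 204 × 3/16 = 38.25
  green-stemmed potato-leaf: 204 × 1/16 = 12.75
χ² = Σ (O − E)² / E
  purple-stemmed cut-leaf: (111 − 114.75)² / 114.75 = 0.1225
  purple-stemmed potato-leaf: (42 − 38.25)² / 38.25 = 0.3676
  green-stemmed cut-leaf: (39 − 38.25)² / 38.25 = 0.0147
  green-stemmed potato-leaf: (12 − 12.75)² / 12.75 = 0.0441
χ² = 0.1225 + 0.3676 + 0.0147 + 0.0441 = 0.5489 ≈ 0.549

0.549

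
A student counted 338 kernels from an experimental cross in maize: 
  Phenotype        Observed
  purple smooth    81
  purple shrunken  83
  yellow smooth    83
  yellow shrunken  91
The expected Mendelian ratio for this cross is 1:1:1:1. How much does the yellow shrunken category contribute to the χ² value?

Under the 1:1:1:1 hypothesis (Σ ratio = 4, N = 338):
  purple smooth: 338 × 1/4 = 84.5
  purple shrunken: 338 × 1/4 = 84.5
  yellow smooth: 338 × 1/4 = 84.5
  yellow shrunken: 338 × 1/4 = 84.5
Contribution of yellow shrunken: (91 − 84.5)² / 84.5 = 0.5000

0.500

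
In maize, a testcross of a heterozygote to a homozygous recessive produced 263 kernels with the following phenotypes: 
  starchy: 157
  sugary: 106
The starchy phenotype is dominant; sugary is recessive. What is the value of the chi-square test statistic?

A testcross of a heterozygote (Aa × aa) gives a 1:1 phenotypic ratio.
Under the 1:1 hypothesis (Σ ratio = 2, N = 263):
  starchy: 263 × 1/2 = 131.5
  sugary: 263 × 1/2 = 131.5
χ² = Σ (O − E)² / E
  starchy: (157 − 131.5)² / 131.5 = 4.9449
  sugary: (106 − 131.5)² / 131.5 = 4.9449
χ² = 4.9449 + 4.9449 = 9.8898 ≈ 9.890

9.890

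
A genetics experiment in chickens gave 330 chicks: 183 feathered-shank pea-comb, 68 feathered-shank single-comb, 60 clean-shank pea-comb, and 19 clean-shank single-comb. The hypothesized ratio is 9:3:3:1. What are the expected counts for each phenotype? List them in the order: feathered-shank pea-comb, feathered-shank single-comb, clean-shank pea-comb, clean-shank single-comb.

The 9:3:3:1 ratio has 16 parts, so with N = 330 the expected counts are:
  feathered-shank pea-comb: 330 × 9/16 = 185.625
  feathered-shank single-comb: 330 × 3/16 = 61.875
  clean-shank pea-comb: 330 × 3/16 = 61.875
  clean-shank single-comb: 330 × 1/16 = 20.625

185.625, 61.875, 61.875, 20.625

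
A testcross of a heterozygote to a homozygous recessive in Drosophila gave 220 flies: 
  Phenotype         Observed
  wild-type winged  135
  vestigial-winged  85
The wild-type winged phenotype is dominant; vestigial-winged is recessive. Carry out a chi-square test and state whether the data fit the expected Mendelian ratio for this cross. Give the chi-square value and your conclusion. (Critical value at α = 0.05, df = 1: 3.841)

11.364; not consistent

A testcross of a heterozygote (Aa × aa) gives a 1:1 phenotypic ratio.
Total ratio parts = 2. Expected numbers out of 220:
  wild-type winged: 220 × 1/2 = 110
  vestigial-winged: 220 × 1/2 = 110
χ² = Σ (O − E)² / E
  wild-type winged: (135 − 110)² / 110 = 5.6818
  vestigial-winged: (85 − 110)² / 110 = 5.6818
χ² = 5.6818 + 5.6818 = 11.3636 ≈ 11.364
Degrees of freedom = 2 − 1 = 1; critical value at α = 0.05 is 3.841.
Since 11.364 > 3.841, we reject the null hypothesis — the data do not fit the 1:1 ratio.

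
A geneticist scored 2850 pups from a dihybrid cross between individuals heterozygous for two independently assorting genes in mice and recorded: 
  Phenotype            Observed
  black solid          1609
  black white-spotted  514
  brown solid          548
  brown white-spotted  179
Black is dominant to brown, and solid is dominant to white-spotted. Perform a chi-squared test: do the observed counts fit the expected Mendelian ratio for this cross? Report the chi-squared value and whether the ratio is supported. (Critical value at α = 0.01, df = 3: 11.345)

A dihybrid F₂ with independent assortment and complete dominance at both loci gives a 9:3:3:1 phenotypic ratio.
Under the 9:3:3:1 hypothesis (Σ ratio = 16, N = 2850):
  black solid: 2850 × 9/16 = 1603.125
  black white-spotted: 2850 × 3/16 = 534.375
  brown solid: 2850 × 3/16 = 534.375
  brown white-spotted: 2850 × 1/16 = 178.125
χ² = Σ (O − E)² / E
  black solid: (1609 − 1603.125)² / 1603.125 = 0.0215
  black white-spotted: (514 − 534.375)² / 534.375 = 0.7769
  brown solid: (548 − 534.375)² / 534.375 = 0.3474
  brown white-spotted: (179 − 178.125)² / 178.125 = 0.0043
χ² = 0.0215 + 0.7769 + 0.3474 + 0.0043 = 1.1501 ≈ 1.150
Degrees of freedom = 4 − 1 = 3; critical value at α = 0.01 is 11.345.
Since 1.150 < 11.345, we fail to reject the null hypothesis — the data are consistent with the 9:3:3:1 ratio.

1.150; consistent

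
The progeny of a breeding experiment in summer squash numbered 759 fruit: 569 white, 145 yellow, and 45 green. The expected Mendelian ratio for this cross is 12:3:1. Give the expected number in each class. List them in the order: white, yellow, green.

569.25, 142.3125, 47.4375

Expected counts for N = 759 under a 12:3:1 ratio (total parts = 16):
  white: 759 × 12/16 = 569.25
  yellow: 759 × 3/16 = 142.3125
  green: 759 × 1/16 = 47.4375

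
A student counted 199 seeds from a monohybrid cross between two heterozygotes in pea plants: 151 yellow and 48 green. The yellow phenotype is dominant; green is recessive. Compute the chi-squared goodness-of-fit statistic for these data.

For a monohybrid cross between heterozygotes with complete dominance, the expected phenotypic ratio is 3:1.
The 3:1 ratio has 4 parts, so with N = 199 the expected counts are:
  yellow: 199 × 3/4 = 149.25
  green: 199 × 1/4 = 49.75
χ² = Σ (O − E)² / E
  yellow: (151 − 149.25)² / 149.25 = 0.0205
  green: (48 − 49.75)² / 49.75 = 0.0616
χ² = 0.0205 + 0.0616 = 0.0821 ≈ 0.082

0.082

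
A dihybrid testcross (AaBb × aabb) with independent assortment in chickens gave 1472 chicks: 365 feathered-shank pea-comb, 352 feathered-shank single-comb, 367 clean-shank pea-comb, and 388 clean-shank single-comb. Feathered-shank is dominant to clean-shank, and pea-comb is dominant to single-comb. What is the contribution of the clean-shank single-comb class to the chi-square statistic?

1.087

A dihybrid testcross with independent assortment gives a 1:1:1:1 ratio.
Expected counts for N = 1472 under a 1:1:1:1 ratio (total parts = 4):
  feathered-shank pea-comb: 1472 × 1/4 = 368
  feathered-shank single-comb: 1472 × 1/4 = 368
  clean-shank pea-comb: 1472 × 1/4 = 368
  clean-shank single-comb: 1472 × 1/4 = 368
Contribution of clean-shank single-comb: (388 − 368)² / 368 = 1.0870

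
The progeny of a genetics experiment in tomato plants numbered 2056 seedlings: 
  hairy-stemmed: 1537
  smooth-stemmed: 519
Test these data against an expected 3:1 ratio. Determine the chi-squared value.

0.065

Expected counts for N = 2056 under a 3:1 ratio (total parts = 4):
  hairy-stemmed: 2056 × 3/4 = 1542
  smooth-stemmed: 2056 × 1/4 = 514
χ² = Σ (O − E)² / E
  hairy-stemmed: (1537 − 1542)² / 1542 = 0.0162
  smooth-stemmed: (519 − 514)² / 514 = 0.0486
χ² = 0.0162 + 0.0486 = 0.0648 ≈ 0.065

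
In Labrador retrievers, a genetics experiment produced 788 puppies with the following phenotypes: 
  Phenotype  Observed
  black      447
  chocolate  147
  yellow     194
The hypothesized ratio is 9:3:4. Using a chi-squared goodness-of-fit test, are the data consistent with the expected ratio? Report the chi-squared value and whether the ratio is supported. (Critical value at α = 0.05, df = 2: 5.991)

0.081; consistent

Total ratio parts = 16. Expected numbers out of 788:
  black: 788 × 9/16 = 443.25
  chocolate: 788 × 3/16 = 147.75
  yellow: 788 × 4/16 = 197
χ² = Σ (O − E)² / E
  black: (447 − 443.25)² / 443.25 = 0.0317
  chocolate: (147 − 147.75)² / 147.75 = 0.0038
  yellow: (194 − 197)² / 197 = 0.0457
χ² = 0.0317 + 0.0038 + 0.0457 = 0.0812 ≈ 0.081
Degrees of freedom = 3 − 1 = 2; critical value at α = 0.05 is 5.991.
Since 0.081 < 5.991, we fail to reject the null hypothesis — the data are consistent with the 9:3:4 ratio.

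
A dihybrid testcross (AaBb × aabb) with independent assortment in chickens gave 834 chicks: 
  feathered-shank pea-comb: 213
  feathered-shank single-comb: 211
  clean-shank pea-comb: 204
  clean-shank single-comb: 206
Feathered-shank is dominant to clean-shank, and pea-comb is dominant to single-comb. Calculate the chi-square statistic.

0.254

A dihybrid testcross with independent assortment gives a 1:1:1:1 ratio.
The 1:1:1:1 ratio has 4 parts, so with N = 834 the expected counts are:
  feathered-shank pea-comb: 834 × 1/4 = 208.5
  feathered-shank single-comb: 834 × 1/4 = 208.5
  clean-shank pea-comb: 834 × 1/4 = 208.5
  clean-shank single-comb: 834 × 1/4 = 208.5
χ² = Σ (O − E)² / E
  feathered-shank pea-comb: (213 − 208.5)² / 208.5 = 0.0971
  feathered-shank single-comb: (211 − 208.5)² / 208.5 = 0.0300
  clean-shank pea-comb: (204 − 208.5)² / 208.5 = 0.0971
  clean-shank single-comb: (206 − 208.5)² / 208.5 = 0.0300
χ² = 0.0971 + 0.0300 + 0.0971 + 0.0300 = 0.2542 ≈ 0.254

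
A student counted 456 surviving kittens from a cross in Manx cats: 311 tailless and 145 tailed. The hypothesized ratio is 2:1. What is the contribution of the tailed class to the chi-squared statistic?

Expected counts for N = 456 under a 2:1 ratio (total parts = 3):
  tailless: 456 × 2/3 = 304
  tailed: 456 × 1/3 = 152
Contribution of tailed: (145 − 152)² / 152 = 0.3224

0.322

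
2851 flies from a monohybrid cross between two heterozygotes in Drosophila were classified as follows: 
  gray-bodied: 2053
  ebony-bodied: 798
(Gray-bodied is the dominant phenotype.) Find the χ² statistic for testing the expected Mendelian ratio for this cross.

For a monohybrid cross between heterozygotes with complete dominance, the expected phenotypic ratio is 3:1.
Under the 3:1 hypothesis (Σ ratio = 4, N = 2851):
  gray-bodied: 2851 × 3/4 = 2138.25
  ebony-bodied: 2851 × 1/4 = 712.75
χ² = Σ (O − E)² / E
  gray-bodied: (2053 − 2138.25)² / 2138.25 = 3.3988
  ebony-bodied: (798 − 712.75)² / 712.75 = 10.1965
χ² = 3.3988 + 10.1965 = 13.5953 ≈ 13.595

13.595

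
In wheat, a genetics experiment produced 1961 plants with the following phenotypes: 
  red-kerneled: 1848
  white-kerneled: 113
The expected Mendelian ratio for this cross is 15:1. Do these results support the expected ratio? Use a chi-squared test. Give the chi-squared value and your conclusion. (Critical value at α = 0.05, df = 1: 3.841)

Under the 15:1 hypothesis (Σ ratio = 16, N = 1961):
  red-kerneled: 1961 × 15/16 = 1838.4375
  white-kerneled: 1961 × 1/16 = 122.5625
χ² = Σ (O − E)² / E
  red-kerneled: (1848 − 1838.4375)² / 1838.4375 = 0.0497
  white-kerneled: (113 − 122.5625)² / 122.5625 = 0.7461
χ² = 0.0497 + 0.7461 = 0.7958 ≈ 0.796
Degrees of freedom = 2 − 1 = 1; critical value at α = 0.05 is 3.841.
Since 0.796 < 3.841, we fail to reject the null hypothesis — the data are consistent with the 15:1 ratio.

0.796; consistent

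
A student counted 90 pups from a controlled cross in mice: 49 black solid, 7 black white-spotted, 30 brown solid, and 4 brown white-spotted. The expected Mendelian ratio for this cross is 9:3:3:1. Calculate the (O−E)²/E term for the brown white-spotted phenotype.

0.469

The 9:3:3:1 ratio has 16 parts, so with N = 90 the expected counts are:
  black solid: 90 × 9/16 = 50.625
  black white-spotted: 90 × 3/16 = 16.875
  brown solid: 90 × 3/16 = 16.875
  brown white-spotted: 90 × 1/16 = 5.625
Contribution of brown white-spotted: (4 − 5.625)² / 5.625 = 0.4694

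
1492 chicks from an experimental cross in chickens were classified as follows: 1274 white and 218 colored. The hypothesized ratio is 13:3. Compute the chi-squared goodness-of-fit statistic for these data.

16.776

Total ratio parts = 16. Expected numbers out of 1492:
  white: 1492 × 13/16 = 1212.25
  colored: 1492 × 3/16 = 279.75
χ² = Σ (O − E)² / E
  white: (1274 − 1212.25)² / 1212.25 = 3.1454
  colored: (218 − 279.75)² / 279.75 = 13.6303
χ² = 3.1454 + 13.6303 = 16.7757 ≈ 16.776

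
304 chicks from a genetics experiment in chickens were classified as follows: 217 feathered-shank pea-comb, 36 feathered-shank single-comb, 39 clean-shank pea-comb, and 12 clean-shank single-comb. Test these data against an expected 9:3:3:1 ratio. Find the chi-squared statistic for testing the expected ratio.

28.374

Expected counts for N = 304 under a 9:3:3:1 ratio (total parts = 16):
  feathered-shank pea-comb: 304 × 9/16 = 171
  feathered-shank single-comb: 304 × 3/16 = 57
  clean-shank pea-comb: 304 × 3/16 = 57
  clean-shank single-comb: 304 × 1/16 = 19
χ² = Σ (O − E)² / E
  feathered-shank pea-comb: (217 − 171)² / 171 = 12.3743
  feathered-shank single-comb: (36 − 57)² / 57 = 7.7368
  clean-shank pea-comb: (39 − 57)² / 57 = 5.6842
  clean-shank single-comb: (12 − 19)² / 19 = 2.5789
χ² = 12.3743 + 7.7368 + 5.6842 + 2.5789 = 28.3742 ≈ 28.374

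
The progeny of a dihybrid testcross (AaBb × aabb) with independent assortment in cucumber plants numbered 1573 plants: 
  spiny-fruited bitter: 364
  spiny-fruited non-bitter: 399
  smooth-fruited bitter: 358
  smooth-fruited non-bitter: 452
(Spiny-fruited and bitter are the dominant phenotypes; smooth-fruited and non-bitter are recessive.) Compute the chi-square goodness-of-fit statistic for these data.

14.196

A dihybrid testcross with independent assortment gives a 1:1:1:1 ratio.
Total ratio parts = 4. Expected numbers out of 1573:
  spiny-fruited bitter: 1573 × 1/4 = 393.25
  spiny-fruited non-bitter: 1573 × 1/4 = 393.25
  smooth-fruited bitter: 1573 × 1/4 = 393.25
  smooth-fruited non-bitter: 1573 × 1/4 = 393.25
χ² = Σ (O − E)² / E
  spiny-fruited bitter: (364 − 393.25)² / 393.25 = 2.1756
  spiny-fruited non-bitter: (399 − 393.25)² / 393.25 = 0.0841
  smooth-fruited bitter: (358 − 393.25)² / 393.25 = 3.1597
  smooth-fruited non-bitter: (452 − 393.25)² / 393.25 = 8.7770
χ² = 2.1756 + 0.0841 + 3.1597 + 8.7770 = 14.1964 ≈ 14.196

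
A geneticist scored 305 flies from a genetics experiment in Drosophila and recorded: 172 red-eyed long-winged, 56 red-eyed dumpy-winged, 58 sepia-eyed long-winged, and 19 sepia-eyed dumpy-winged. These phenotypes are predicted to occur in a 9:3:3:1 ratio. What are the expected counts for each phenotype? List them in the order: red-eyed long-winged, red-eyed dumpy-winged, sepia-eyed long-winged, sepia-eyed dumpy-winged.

Under the 9:3:3:1 hypothesis (Σ ratio = 16, N = 305):
  red-eyed long-winged: 305 × 9/16 = 171.5625
  red-eyed dumpy-winged: 305 × 3/16 = 57.1875
  sepia-eyed long-winged: 305 × 3/16 = 57.1875
  sepia-eyed dumpy-winged: 305 × 1/16 = 19.0625

171.5625, 57.1875, 57.1875, 19.0625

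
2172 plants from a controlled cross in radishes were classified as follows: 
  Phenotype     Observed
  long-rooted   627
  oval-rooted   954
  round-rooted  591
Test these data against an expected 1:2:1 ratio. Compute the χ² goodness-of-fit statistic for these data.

Expected counts for N = 2172 under a 1:2:1 ratio (total parts = 4):
  long-rooted: 2172 × 1/4 = 543
  oval-rooted: 2172 × 2/4 = 1086
  round-rooted: 2172 × 1/4 = 543
χ² = Σ (O − E)² / E
  long-rooted: (627 − 543)² / 543 = 12.9945
  oval-rooted: (954 − 1086)² / 1086 = 16.0442
  round-rooted: (591 − 543)² / 543 = 4.2431
χ² = 12.9945 + 16.0442 + 4.2431 = 33.2818 ≈ 33.282

33.282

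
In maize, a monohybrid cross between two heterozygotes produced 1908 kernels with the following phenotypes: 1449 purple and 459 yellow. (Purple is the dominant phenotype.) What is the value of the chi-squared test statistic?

0.906

For a monohybrid cross between heterozygotes with complete dominance, the expected phenotypic ratio is 3:1.
Under the 3:1 hypothesis (Σ ratio = 4, N = 1908):
  purple: 1908 × 3/4 = 1431
  yellow: 1908 × 1/4 = 477
χ² = Σ (O − E)² / E
  purple: (1449 − 1431)² / 1431 = 0.2264
  yellow: (459 − 477)² / 477 = 0.6792
χ² = 0.2264 + 0.6792 = 0.9056 ≈ 0.906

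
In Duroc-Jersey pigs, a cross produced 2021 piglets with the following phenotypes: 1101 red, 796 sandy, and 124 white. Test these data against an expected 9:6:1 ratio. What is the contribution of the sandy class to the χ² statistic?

Expected counts for N = 2021 under a 9:6:1 ratio (total parts = 16):
  red: 2021 × 9/16 = 1136.8125
  sandy: 2021 × 6/16 = 757.875
  white: 2021 × 1/16 = 126.3125
Contribution of sandy: (796 − 757.875)² / 757.875 = 1.9179

1.918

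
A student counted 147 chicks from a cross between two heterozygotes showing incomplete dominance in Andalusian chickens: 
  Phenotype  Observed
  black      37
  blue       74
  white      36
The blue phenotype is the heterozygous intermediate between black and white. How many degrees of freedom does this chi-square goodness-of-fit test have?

2

With incomplete dominance, a heterozygote × heterozygote cross gives a 1:2:1 phenotypic ratio.
A goodness-of-fit test with 3 phenotype classes has df = 3 − 1 = 2.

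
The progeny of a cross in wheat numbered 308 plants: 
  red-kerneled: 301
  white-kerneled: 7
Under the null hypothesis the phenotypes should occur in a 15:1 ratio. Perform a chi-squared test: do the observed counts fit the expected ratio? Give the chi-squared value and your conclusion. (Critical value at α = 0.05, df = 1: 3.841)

8.315; not consistent

Under the 15:1 hypothesis (Σ ratio = 16, N = 308):
  red-kerneled: 308 × 15/16 = 288.75
  white-kerneled: 308 × 1/16 = 19.25
χ² = Σ (O − E)² / E
  red-kerneled: (301 − 288.75)² / 288.75 = 0.5197
  white-kerneled: (7 − 19.25)² / 19.25 = 7.7955
χ² = 0.5197 + 7.7955 = 8.3152 ≈ 8.315
Degrees of freedom = 2 − 1 = 1; critical value at α = 0.05 is 3.841.
Since 8.315 > 3.841, we reject the null hypothesis — the data do not fit the 15:1 ratio.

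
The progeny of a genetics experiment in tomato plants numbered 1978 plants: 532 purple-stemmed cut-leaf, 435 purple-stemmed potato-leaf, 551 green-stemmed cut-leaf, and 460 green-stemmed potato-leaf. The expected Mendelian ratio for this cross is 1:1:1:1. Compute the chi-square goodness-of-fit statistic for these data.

18.866

Total ratio parts = 4. Expected numbers out of 1978:
  purple-stemmed cut-leaf: 1978 × 1/4 = 494.5
  purple-stemmed potato-leaf: 1978 × 1/4 = 494.5
  green-stemmed cut-leaf: 1978 × 1/4 = 494.5
  green-stemmed potato-leaf: 1978 × 1/4 = 494.5
χ² = Σ (O − E)² / E
  purple-stemmed cut-leaf: (532 − 494.5)² / 494.5 = 2.8438
  purple-stemmed potato-leaf: (435 − 494.5)² / 494.5 = 7.1593
  green-stemmed cut-leaf: (551 − 494.5)² / 494.5 = 6.4555
  green-stemmed potato-leaf: (460 − 494.5)² / 494.5 = 2.4070
χ² = 2.8438 + 7.1593 + 6.4555 + 2.4070 = 18.8656 ≈ 18.866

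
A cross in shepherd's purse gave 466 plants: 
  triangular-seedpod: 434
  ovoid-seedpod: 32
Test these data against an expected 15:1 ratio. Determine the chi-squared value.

The 15:1 ratio has 16 parts, so with N = 466 the expected counts are:
  triangular-seedpod: 466 × 15/16 = 436.875
  ovoid-seedpod: 466 × 1/16 = 29.125
χ² = Σ (O − E)² / E
  triangular-seedpod: (434 − 436.875)² / 436.875 = 0.0189
  ovoid-seedpod: (32 − 29.125)² / 29.125 = 0.2838
χ² = 0.0189 + 0.2838 = 0.3027 ≈ 0.303

0.303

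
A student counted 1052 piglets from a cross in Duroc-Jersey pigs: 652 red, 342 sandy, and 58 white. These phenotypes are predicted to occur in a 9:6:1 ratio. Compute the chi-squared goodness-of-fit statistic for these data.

Expected counts for N = 1052 under a 9:6:1 ratio (total parts = 16):
  red: 1052 × 9/16 = 591.75
  sandy: 1052 × 6/16 = 394.5
  white: 1052 × 1/16 = 65.75
χ² = Σ (O − E)² / E
  red: (652 − 591.75)² / 591.75 = 6.1345
  sandy: (342 − 394.5)² / 394.5 = 6.9867
  white: (58 − 65.75)² / 65.75 = 0.9135
χ² = 6.1345 + 6.9867 + 0.9135 = 14.0347 ≈ 14.035

14.035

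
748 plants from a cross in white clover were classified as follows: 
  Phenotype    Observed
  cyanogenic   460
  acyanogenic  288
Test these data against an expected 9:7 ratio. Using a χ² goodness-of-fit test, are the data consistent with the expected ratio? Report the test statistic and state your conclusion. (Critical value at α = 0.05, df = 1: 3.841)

Under the 9:7 hypothesis (Σ ratio = 16, N = 748):
  cyanogenic: 748 × 9/16 = 420.75
  acyanogenic: 748 × 7/16 = 327.25
χ² = Σ (O − E)² / E
  cyanogenic: (460 − 420.75)² / 420.75 = 3.6615
  acyanogenic: (288 − 327.25)² / 327.25 = 4.7076
χ² = 3.6615 + 4.7076 = 8.3691 ≈ 8.369
Degrees of freedom = 2 − 1 = 1; critical value at α = 0.05 is 3.841.
Since 8.369 > 3.841, we reject the null hypothesis — the data do not fit the 9:7 ratio.

8.369; not consistent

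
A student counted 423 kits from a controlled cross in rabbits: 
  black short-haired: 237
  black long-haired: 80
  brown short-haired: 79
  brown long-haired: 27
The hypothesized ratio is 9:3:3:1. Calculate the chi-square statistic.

0.023

The 9:3:3:1 ratio has 16 parts, so with N = 423 the expected counts are:
  black short-haired: 423 × 9/16 = 237.9375
  black long-haired: 423 × 3/16 = 79.3125
  brown short-haired: 423 × 3/16 = 79.3125
  brown long-haired: 423 × 1/16 = 26.4375
χ² = Σ (O − E)² / E
  black short-haired: (237 − 237.9375)² / 237.9375 = 0.0037
  black long-haired: (80 − 79.3125)² / 79.3125 = 0.0060
  brown short-haired: (79 − 79.3125)² / 79.3125 = 0.0012
  brown long-haired: (27 − 26.4375)² / 26.4375 = 0.0120
χ² = 0.0037 + 0.0060 + 0.0012 + 0.0120 = 0.0229 ≈ 0.023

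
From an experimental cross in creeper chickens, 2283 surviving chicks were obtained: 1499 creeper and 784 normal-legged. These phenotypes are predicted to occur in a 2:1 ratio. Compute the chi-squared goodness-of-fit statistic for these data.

1.043

Under the 2:1 hypothesis (Σ ratio = 3, N = 2283):
  creeper: 2283 × 2/3 = 1522
  normal-legged: 2283 × 1/3 = 761
χ² = Σ (O − E)² / E
  creeper: (1499 − 1522)² / 1522 = 0.3476
  normal-legged: (784 − 761)² / 761 = 0.6951
χ² = 0.3476 + 0.6951 = 1.0427 ≈ 1.043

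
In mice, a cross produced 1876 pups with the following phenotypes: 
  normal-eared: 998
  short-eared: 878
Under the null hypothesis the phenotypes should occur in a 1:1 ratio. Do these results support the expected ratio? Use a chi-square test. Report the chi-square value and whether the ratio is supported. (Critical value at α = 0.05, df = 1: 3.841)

The 1:1 ratio has 2 parts, so with N = 1876 the expected counts are:
  normal-eared: 1876 × 1/2 = 938
  short-eared: 1876 × 1/2 = 938
χ² = Σ (O − E)² / E
  normal-eared: (998 − 938)² / 938 = 3.8380
  short-eared: (878 − 938)² / 938 = 3.8380
χ² = 3.8380 + 3.8380 = 7.676
Degrees of freedom = 2 − 1 = 1; critical value at α = 0.05 is 3.841.
Since 7.676 > 3.841, we reject the null hypothesis — the data do not fit the 1:1 ratio.

7.676; not consistent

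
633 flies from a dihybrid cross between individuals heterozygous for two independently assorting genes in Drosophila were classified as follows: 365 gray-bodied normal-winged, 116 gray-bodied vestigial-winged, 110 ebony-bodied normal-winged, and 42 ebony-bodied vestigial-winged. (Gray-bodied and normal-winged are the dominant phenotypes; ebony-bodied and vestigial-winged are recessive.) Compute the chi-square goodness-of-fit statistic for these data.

A dihybrid F₂ with independent assortment and complete dominance at both loci gives a 9:3:3:1 phenotypic ratio.
Under the 9:3:3:1 hypothesis (Σ ratio = 16, N = 633):
  gray-bodied normal-winged: 633 × 9/16 = 356.0625
  gray-bodied vestigial-winged: 633 × 3/16 = 118.6875
  ebony-bodied normal-winged: 633 × 3/16 = 118.6875
  ebony-bodied vestigial-winged: 633 × 1/16 = 39.5625
χ² = Σ (O − E)² / E
  gray-bodied normal-winged: (365 − 356.0625)² / 356.0625 = 0.2243
  gray-bodied vestigial-winged: (116 − 118.6875)² / 118.6875 = 0.0609
  ebony-bodied normal-winged: (110 − 118.6875)² / 118.6875 = 0.6359
  ebony-bodied vestigial-winged: (42 − 39.5625)² / 39.5625 = 0.1502
χ² = 0.2243 + 0.0609 + 0.6359 + 0.1502 = 1.0713 ≈ 1.071

1.071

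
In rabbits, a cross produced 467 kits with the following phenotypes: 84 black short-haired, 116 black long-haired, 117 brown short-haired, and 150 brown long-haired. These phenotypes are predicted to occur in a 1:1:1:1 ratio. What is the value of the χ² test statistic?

Under the 1:1:1:1 hypothesis (Σ ratio = 4, N = 467):
  black short-haired: 467 × 1/4 = 116.75
  black long-haired: 467 × 1/4 = 116.75
  brown short-haired: 467 × 1/4 = 116.75
  brown long-haired: 467 × 1/4 = 116.75
χ² = Σ (O − E)² / E
  black short-haired: (84 − 116.75)² / 116.75 = 9.1868
  black long-haired: (116 − 116.75)² / 116.75 = 0.0048
  brown short-haired: (117 − 116.75)² / 116.75 = 0.0005
  brown long-haired: (150 − 116.75)² / 116.75 = 9.4695
χ² = 9.1868 + 0.0048 + 0.0005 + 9.4695 = 18.6616 ≈ 18.662

18.662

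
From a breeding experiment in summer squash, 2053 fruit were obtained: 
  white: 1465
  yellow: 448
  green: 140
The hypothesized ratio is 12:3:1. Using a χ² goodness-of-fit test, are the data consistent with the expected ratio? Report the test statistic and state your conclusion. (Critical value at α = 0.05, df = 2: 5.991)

15.025; not consistent

The 12:3:1 ratio has 16 parts, so with N = 2053 the expected counts are:
  white: 2053 × 12/16 = 1539.75
  yellow: 2053 × 3/16 = 384.9375
  green: 2053 × 1/16 = 128.3125
χ² = Σ (O − E)² / E
  white: (1465 − 1539.75)² / 1539.75 = 3.6289
  yellow: (448 − 384.9375)² / 384.9375 = 10.3312
  green: (140 − 128.3125)² / 128.3125 = 1.0646
χ² = 3.6289 + 10.3312 + 1.0646 = 15.0247 ≈ 15.025
Degrees of freedom = 3 − 1 = 2; critical value at α = 0.05 is 5.991.
Since 15.025 > 5.991, we reject the null hypothesis — the data do not fit the 12:3:1 ratio.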